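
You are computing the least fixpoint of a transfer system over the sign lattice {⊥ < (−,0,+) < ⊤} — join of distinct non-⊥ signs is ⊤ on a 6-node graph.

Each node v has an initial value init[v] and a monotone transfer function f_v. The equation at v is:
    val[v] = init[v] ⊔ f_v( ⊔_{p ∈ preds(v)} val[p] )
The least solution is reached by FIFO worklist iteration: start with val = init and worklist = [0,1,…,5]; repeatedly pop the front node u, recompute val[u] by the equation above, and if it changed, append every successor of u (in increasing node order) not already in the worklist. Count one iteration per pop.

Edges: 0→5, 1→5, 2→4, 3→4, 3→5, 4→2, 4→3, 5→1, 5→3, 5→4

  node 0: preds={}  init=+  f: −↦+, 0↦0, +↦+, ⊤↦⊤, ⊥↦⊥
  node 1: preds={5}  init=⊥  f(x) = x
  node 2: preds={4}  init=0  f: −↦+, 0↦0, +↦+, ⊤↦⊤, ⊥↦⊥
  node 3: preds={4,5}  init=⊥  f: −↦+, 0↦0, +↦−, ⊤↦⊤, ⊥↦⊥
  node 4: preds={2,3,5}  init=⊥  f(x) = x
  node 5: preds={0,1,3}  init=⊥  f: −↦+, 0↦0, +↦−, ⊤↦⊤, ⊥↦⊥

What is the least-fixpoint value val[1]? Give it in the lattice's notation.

⊤

Trace (16 dequeues):
  [1] u=0 | in ⊥ | out + | ==
  [2] u=1 | in ⊥ | out ⊥ | ==
  [3] u=2 | in ⊥ | out 0 | ==
  [4] u=3 | in ⊥ | out ⊥ | ==
  [5] u=4 | in 0 | out 0 | prev ⊥ | push {2,3}
  [6] u=5 | in + | out − | prev ⊥ | push {1,4}
  [7] u=2 | in 0 | out 0 | ==
  [8] u=3 | in ⊤ | out ⊤ | prev ⊥ | push {5}
  [9] u=1 | in − | out − | prev ⊥ | push {}
  [10] u=4 | in ⊤ | out ⊤ | prev 0 | push {2,3}
  [11] u=5 | in ⊤ | out ⊤ | prev − | push {1,4}
  [12] u=2 | in ⊤ | out ⊤ | prev 0 | push {}
  [13] u=3 | in ⊤ | out ⊤ | ==
  [14] u=1 | in ⊤ | out ⊤ | prev − | push {5}
  [15] u=4 | in ⊤ | out ⊤ | ==
  [16] u=5 | in ⊤ | out ⊤ | ==

Converged values:
  [0] +
  [1] ⊤
  [2] ⊤
  [3] ⊤
  [4] ⊤
  [5] ⊤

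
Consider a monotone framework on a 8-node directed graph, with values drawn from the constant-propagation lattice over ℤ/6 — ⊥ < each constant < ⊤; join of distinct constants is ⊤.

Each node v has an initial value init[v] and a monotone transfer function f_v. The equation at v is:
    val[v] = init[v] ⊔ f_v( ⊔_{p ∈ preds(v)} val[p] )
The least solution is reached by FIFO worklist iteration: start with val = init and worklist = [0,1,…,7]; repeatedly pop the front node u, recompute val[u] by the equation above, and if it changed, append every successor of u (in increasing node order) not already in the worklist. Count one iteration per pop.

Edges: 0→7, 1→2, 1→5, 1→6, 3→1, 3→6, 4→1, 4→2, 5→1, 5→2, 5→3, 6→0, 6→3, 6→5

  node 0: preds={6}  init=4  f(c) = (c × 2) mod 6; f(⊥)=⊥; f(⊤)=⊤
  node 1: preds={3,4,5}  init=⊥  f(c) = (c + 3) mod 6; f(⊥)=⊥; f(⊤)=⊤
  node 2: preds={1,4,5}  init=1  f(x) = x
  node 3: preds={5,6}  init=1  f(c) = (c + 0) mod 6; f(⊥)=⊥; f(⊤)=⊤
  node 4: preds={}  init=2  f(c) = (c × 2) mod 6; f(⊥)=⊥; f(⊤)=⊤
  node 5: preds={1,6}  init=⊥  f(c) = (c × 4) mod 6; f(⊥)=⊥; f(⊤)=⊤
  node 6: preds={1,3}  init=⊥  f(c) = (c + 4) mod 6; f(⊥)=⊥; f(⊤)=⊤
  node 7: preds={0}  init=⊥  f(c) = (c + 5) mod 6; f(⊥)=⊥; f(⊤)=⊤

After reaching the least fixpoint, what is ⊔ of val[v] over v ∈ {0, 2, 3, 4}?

Trace (16 dequeues):
  [1] u=0 | in ⊥ | out 4 | ==
  [2] u=1 | in ⊤ | out ⊤ | prev ⊥ | push {}
  [3] u=2 | in ⊤ | out ⊤ | prev 1 | push {}
  [4] u=3 | in ⊥ | out 1 | ==
  [5] u=4 | in ⊥ | out 2 | ==
  [6] u=5 | in ⊤ | out ⊤ | prev ⊥ | push {1,2,3}
  [7] u=6 | in ⊤ | out ⊤ | prev ⊥ | push {0,5}
  [8] u=7 | in 4 | out 3 | prev ⊥ | push {}
  [9] u=1 | in ⊤ | out ⊤ | ==
  [10] u=2 | in ⊤ | out ⊤ | ==
  [11] u=3 | in ⊤ | out ⊤ | prev 1 | push {1,6}
  [12] u=0 | in ⊤ | out ⊤ | prev 4 | push {7}
  [13] u=5 | in ⊤ | out ⊤ | ==
  [14] u=1 | in ⊤ | out ⊤ | ==
  [15] u=6 | in ⊤ | out ⊤ | ==
  [16] u=7 | in ⊤ | out ⊤ | prev 3 | push {}

Converged values:
  [0] ⊤
  [1] ⊤
  [2] ⊤
  [3] ⊤
  [4] 2
  [5] ⊤
  [6] ⊤
  [7] ⊤

⊤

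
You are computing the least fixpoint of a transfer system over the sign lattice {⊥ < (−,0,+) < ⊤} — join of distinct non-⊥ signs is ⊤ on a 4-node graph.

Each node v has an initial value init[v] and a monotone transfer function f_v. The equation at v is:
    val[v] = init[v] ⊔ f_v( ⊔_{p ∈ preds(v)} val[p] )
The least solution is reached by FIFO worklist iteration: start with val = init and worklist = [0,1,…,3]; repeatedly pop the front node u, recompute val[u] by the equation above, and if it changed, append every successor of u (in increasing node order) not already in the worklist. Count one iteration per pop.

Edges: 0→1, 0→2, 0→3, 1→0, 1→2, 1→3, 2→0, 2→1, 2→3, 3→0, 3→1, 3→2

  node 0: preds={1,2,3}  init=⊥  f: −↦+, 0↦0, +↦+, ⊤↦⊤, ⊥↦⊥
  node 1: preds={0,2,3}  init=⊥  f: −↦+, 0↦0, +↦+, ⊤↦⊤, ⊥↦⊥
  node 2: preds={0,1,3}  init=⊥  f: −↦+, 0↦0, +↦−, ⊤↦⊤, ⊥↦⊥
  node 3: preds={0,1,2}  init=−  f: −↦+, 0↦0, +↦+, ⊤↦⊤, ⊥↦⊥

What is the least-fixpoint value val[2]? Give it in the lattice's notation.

Worklist (8 pops):
  #1 pop 0: in=− → + (was ⊥); enqueue []
  #2 pop 1: in=⊤ → ⊤ (was ⊥); enqueue [0]
  #3 pop 2: in=⊤ → ⊤ (was ⊥); enqueue [1]
  #4 pop 3: in=⊤ → ⊤ (was −); enqueue [2]
  #5 pop 0: in=⊤ → ⊤ (was +); enqueue [3]
  #6 pop 1: in=⊤ → ⊤ (no change)
  #7 pop 2: in=⊤ → ⊤ (no change)
  #8 pop 3: in=⊤ → ⊤ (no change)

Fixpoint:
  val[0] = ⊤
  val[1] = ⊤
  val[2] = ⊤
  val[3] = ⊤

⊤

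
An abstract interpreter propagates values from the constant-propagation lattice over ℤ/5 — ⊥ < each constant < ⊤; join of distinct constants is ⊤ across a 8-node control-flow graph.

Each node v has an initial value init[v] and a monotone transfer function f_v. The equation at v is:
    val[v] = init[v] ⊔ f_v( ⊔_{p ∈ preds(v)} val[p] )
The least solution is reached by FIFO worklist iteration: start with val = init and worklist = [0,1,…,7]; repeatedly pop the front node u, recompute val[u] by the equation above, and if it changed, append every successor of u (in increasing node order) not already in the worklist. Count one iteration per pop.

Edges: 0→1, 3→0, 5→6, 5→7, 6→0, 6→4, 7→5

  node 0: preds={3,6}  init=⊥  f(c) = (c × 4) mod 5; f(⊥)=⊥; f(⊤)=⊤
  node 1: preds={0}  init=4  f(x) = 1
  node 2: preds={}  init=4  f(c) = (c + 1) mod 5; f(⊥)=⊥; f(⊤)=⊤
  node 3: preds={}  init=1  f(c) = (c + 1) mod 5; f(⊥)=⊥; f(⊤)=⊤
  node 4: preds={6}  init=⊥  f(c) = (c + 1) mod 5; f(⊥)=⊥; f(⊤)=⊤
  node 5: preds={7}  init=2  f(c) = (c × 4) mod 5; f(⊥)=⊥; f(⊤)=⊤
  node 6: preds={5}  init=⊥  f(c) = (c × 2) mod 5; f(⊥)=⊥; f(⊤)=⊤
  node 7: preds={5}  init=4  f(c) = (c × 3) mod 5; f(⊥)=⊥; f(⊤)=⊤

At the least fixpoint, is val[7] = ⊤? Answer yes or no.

Worklist (12 pops):
  #1 pop 0: in=1 → 4 (was ⊥); enqueue []
  #2 pop 1: in=4 → ⊤ (was 4); enqueue []
  #3 pop 2: in=⊥ → 4 (no change)
  #4 pop 3: in=⊥ → 1 (no change)
  #5 pop 4: in=⊥ → ⊥ (no change)
  #6 pop 5: in=4 → ⊤ (was 2); enqueue []
  #7 pop 6: in=⊤ → ⊤ (was ⊥); enqueue [0,4]
  #8 pop 7: in=⊤ → ⊤ (was 4); enqueue [5]
  #9 pop 0: in=⊤ → ⊤ (was 4); enqueue [1]
  #10 pop 4: in=⊤ → ⊤ (was ⊥); enqueue []
  #11 pop 5: in=⊤ → ⊤ (no change)
  #12 pop 1: in=⊤ → ⊤ (no change)

Fixpoint:
  val[0] = ⊤
  val[1] = ⊤
  val[2] = 4
  val[3] = 1
  val[4] = ⊤
  val[5] = ⊤
  val[6] = ⊤
  val[7] = ⊤

yes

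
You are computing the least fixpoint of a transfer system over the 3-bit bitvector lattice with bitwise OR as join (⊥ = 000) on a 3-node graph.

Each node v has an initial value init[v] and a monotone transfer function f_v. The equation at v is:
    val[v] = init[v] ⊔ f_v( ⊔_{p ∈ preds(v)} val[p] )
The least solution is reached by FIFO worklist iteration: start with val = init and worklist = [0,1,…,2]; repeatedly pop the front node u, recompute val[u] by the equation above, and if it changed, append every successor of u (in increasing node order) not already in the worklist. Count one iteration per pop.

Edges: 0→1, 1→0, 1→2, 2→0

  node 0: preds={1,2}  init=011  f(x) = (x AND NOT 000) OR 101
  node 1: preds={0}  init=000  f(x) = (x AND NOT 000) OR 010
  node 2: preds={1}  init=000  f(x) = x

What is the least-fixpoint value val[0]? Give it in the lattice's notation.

Worklist (4 pops):
  #1 pop 0: in=000 → 111 (was 011); enqueue []
  #2 pop 1: in=111 → 111 (was 000); enqueue [0]
  #3 pop 2: in=111 → 111 (was 000); enqueue []
  #4 pop 0: in=111 → 111 (no change)

Fixpoint:
  val[0] = 111
  val[1] = 111
  val[2] = 111

111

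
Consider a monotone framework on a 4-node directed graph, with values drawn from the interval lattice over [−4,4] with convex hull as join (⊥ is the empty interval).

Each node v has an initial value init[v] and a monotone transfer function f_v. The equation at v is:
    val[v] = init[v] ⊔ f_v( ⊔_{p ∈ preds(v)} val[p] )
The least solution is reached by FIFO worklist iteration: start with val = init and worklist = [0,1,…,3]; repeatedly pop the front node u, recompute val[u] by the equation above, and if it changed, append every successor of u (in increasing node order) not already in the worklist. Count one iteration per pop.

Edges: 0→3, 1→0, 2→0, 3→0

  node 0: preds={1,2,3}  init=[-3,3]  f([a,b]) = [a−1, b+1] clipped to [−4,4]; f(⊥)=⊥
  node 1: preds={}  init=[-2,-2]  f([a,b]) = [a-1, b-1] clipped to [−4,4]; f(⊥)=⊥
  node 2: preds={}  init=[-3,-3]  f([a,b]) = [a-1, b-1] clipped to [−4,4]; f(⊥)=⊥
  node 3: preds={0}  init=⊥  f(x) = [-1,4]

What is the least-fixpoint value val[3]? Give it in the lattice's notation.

[-1,4]

Worklist (6 pops):
  #1 pop 0: in=[-3,-2] → [-4,3] (was [-3,3]); enqueue []
  #2 pop 1: in=⊥ → [-2,-2] (no change)
  #3 pop 2: in=⊥ → [-3,-3] (no change)
  #4 pop 3: in=[-4,3] → [-1,4] (was ⊥); enqueue [0]
  #5 pop 0: in=[-3,4] → [-4,4] (was [-4,3]); enqueue [3]
  #6 pop 3: in=[-4,4] → [-1,4] (no change)

Fixpoint:
  val[0] = [-4,4]
  val[1] = [-2,-2]
  val[2] = [-3,-3]
  val[3] = [-1,4]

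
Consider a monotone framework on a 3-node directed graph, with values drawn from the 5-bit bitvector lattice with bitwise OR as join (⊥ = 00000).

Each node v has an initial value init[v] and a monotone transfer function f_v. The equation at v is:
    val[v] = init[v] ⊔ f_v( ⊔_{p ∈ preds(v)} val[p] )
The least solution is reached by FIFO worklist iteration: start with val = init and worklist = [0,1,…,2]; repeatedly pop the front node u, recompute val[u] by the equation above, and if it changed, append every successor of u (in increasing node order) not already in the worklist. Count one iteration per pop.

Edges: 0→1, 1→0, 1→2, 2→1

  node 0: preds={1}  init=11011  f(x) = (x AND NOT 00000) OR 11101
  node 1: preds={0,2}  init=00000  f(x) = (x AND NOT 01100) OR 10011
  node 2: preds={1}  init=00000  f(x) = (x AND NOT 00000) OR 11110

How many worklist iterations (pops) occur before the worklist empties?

Trace (5 dequeues):
  [1] u=0 | in 00000 | out 11111 | prev 11011 | push {}
  [2] u=1 | in 11111 | out 10011 | prev 00000 | push {0}
  [3] u=2 | in 10011 | out 11111 | prev 00000 | push {1}
  [4] u=0 | in 10011 | out 11111 | ==
  [5] u=1 | in 11111 | out 10011 | ==

Converged values:
  [0] 11111
  [1] 10011
  [2] 11111

5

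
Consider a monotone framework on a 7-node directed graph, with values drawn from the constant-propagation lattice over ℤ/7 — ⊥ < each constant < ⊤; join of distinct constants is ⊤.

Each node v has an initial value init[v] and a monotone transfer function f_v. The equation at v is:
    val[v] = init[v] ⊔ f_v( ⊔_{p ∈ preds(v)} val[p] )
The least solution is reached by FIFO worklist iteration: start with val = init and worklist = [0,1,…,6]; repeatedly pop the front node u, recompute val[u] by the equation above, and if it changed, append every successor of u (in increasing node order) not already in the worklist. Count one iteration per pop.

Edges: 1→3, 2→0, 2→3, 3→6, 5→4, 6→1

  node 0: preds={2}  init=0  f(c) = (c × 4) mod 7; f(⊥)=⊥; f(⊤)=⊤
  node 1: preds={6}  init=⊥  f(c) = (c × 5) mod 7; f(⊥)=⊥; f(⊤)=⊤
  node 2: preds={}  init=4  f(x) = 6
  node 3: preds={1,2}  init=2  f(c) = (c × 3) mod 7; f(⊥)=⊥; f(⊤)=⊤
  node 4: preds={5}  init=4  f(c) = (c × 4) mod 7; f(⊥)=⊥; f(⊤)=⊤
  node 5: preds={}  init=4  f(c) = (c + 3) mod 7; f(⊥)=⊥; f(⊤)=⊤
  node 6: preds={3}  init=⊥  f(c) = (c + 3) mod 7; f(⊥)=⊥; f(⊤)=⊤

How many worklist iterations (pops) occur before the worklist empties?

10

Iteration log — 10 steps:
  step 1. node 0  ⊔preds=4  new=⊤  old=0  +wl: 
  step 2. node 1  ⊔preds=⊥  new=⊥  stable
  step 3. node 2  ⊔preds=⊥  new=⊤  old=4  +wl: 0
  step 4. node 3  ⊔preds=⊤  new=⊤  old=2  +wl: 
  step 5. node 4  ⊔preds=4  new=⊤  old=4  +wl: 
  step 6. node 5  ⊔preds=⊥  new=4  stable
  step 7. node 6  ⊔preds=⊤  new=⊤  old=⊥  +wl: 1
  step 8. node 0  ⊔preds=⊤  new=⊤  stable
  step 9. node 1  ⊔preds=⊤  new=⊤  old=⊥  +wl: 3
  step 10. node 3  ⊔preds=⊤  new=⊤  stable

Least fixpoint reached:
  node 0: ⊤
  node 1: ⊤
  node 2: ⊤
  node 3: ⊤
  node 4: ⊤
  node 5: 4
  node 6: ⊤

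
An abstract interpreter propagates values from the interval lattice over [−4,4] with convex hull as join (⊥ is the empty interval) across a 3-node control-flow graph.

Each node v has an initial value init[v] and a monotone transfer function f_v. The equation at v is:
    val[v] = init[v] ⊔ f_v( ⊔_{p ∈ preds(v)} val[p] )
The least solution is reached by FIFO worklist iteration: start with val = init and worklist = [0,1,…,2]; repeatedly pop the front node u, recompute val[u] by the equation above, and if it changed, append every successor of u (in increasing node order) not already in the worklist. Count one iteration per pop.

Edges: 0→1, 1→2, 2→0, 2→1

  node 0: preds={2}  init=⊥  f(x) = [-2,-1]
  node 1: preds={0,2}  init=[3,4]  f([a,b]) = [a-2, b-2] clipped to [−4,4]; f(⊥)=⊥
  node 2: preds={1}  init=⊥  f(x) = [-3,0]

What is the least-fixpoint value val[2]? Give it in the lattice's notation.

Worklist (5 pops):
  #1 pop 0: in=⊥ → [-2,-1] (was ⊥); enqueue []
  #2 pop 1: in=[-2,-1] → [-4,4] (was [3,4]); enqueue []
  #3 pop 2: in=[-4,4] → [-3,0] (was ⊥); enqueue [0,1]
  #4 pop 0: in=[-3,0] → [-2,-1] (no change)
  #5 pop 1: in=[-3,0] → [-4,4] (no change)

Fixpoint:
  val[0] = [-2,-1]
  val[1] = [-4,4]
  val[2] = [-3,0]

[-3,0]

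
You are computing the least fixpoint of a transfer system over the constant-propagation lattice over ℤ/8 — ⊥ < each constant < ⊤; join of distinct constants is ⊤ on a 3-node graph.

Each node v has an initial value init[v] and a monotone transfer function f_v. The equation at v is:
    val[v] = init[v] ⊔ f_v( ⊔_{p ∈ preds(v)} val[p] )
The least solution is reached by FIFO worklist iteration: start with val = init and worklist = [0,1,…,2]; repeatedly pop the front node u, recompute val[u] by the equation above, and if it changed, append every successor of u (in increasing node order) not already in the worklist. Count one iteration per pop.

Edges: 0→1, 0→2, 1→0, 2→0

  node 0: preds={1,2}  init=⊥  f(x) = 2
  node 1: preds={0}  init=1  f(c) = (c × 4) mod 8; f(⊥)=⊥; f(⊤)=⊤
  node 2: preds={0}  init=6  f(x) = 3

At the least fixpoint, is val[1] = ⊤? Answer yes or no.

Iteration log — 4 steps:
  step 1. node 0  ⊔preds=⊤  new=2  old=⊥  +wl: 
  step 2. node 1  ⊔preds=2  new=⊤  old=1  +wl: 0
  step 3. node 2  ⊔preds=2  new=⊤  old=6  +wl: 
  step 4. node 0  ⊔preds=⊤  new=2  stable

Least fixpoint reached:
  node 0: 2
  node 1: ⊤
  node 2: ⊤

yes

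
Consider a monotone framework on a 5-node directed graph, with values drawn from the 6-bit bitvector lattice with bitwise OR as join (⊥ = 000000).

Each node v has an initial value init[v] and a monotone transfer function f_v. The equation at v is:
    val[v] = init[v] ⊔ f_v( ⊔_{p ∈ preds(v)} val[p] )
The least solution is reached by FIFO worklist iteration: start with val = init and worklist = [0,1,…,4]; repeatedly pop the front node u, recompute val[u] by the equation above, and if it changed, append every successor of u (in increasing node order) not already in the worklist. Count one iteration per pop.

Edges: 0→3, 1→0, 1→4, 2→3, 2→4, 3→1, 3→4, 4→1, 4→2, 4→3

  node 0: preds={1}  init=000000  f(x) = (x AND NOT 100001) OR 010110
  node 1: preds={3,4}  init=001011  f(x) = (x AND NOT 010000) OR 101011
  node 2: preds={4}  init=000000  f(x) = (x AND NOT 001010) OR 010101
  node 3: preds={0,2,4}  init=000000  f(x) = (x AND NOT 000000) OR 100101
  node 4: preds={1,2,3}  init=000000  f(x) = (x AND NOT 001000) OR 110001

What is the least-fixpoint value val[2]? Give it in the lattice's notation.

Trace (11 dequeues):
  [1] u=0 | in 001011 | out 011110 | prev 000000 | push {}
  [2] u=1 | in 000000 | out 101011 | prev 001011 | push {0}
  [3] u=2 | in 000000 | out 010101 | prev 000000 | push {}
  [4] u=3 | in 011111 | out 111111 | prev 000000 | push {1}
  [5] u=4 | in 111111 | out 110111 | prev 000000 | push {2,3}
  [6] u=0 | in 101011 | out 011110 | ==
  [7] u=1 | in 111111 | out 101111 | prev 101011 | push {0,4}
  [8] u=2 | in 110111 | out 110101 | prev 010101 | push {}
  [9] u=3 | in 111111 | out 111111 | ==
  [10] u=0 | in 101111 | out 011110 | ==
  [11] u=4 | in 111111 | out 110111 | ==

Converged values:
  [0] 011110
  [1] 101111
  [2] 110101
  [3] 111111
  [4] 110111

110101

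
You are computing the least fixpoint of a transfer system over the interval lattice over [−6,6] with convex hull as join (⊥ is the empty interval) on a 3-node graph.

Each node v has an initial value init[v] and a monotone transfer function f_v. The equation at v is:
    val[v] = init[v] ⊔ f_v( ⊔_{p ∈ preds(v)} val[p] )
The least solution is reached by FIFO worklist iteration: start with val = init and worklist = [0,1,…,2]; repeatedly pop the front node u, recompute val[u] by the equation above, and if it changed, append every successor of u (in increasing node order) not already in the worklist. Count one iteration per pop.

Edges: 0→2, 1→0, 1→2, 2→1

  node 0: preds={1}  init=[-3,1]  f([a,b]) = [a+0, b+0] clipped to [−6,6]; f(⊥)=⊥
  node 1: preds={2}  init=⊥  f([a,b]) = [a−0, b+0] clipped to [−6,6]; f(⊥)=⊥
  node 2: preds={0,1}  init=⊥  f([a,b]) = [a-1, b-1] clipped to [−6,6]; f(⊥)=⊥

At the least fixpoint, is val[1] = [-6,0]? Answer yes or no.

yes

Iteration log — 12 steps:
  step 1. node 0  ⊔preds=⊥  new=[-3,1]  stable
  step 2. node 1  ⊔preds=⊥  new=⊥  stable
  step 3. node 2  ⊔preds=[-3,1]  new=[-4,0]  old=⊥  +wl: 1
  step 4. node 1  ⊔preds=[-4,0]  new=[-4,0]  old=⊥  +wl: 0,2
  step 5. node 0  ⊔preds=[-4,0]  new=[-4,1]  old=[-3,1]  +wl: 
  step 6. node 2  ⊔preds=[-4,1]  new=[-5,0]  old=[-4,0]  +wl: 1
  step 7. node 1  ⊔preds=[-5,0]  new=[-5,0]  old=[-4,0]  +wl: 0,2
  step 8. node 0  ⊔preds=[-5,0]  new=[-5,1]  old=[-4,1]  +wl: 
  step 9. node 2  ⊔preds=[-5,1]  new=[-6,0]  old=[-5,0]  +wl: 1
  step 10. node 1  ⊔preds=[-6,0]  new=[-6,0]  old=[-5,0]  +wl: 0,2
  step 11. node 0  ⊔preds=[-6,0]  new=[-6,1]  old=[-5,1]  +wl: 
  step 12. node 2  ⊔preds=[-6,1]  new=[-6,0]  stable

Least fixpoint reached:
  node 0: [-6,1]
  node 1: [-6,0]
  node 2: [-6,0]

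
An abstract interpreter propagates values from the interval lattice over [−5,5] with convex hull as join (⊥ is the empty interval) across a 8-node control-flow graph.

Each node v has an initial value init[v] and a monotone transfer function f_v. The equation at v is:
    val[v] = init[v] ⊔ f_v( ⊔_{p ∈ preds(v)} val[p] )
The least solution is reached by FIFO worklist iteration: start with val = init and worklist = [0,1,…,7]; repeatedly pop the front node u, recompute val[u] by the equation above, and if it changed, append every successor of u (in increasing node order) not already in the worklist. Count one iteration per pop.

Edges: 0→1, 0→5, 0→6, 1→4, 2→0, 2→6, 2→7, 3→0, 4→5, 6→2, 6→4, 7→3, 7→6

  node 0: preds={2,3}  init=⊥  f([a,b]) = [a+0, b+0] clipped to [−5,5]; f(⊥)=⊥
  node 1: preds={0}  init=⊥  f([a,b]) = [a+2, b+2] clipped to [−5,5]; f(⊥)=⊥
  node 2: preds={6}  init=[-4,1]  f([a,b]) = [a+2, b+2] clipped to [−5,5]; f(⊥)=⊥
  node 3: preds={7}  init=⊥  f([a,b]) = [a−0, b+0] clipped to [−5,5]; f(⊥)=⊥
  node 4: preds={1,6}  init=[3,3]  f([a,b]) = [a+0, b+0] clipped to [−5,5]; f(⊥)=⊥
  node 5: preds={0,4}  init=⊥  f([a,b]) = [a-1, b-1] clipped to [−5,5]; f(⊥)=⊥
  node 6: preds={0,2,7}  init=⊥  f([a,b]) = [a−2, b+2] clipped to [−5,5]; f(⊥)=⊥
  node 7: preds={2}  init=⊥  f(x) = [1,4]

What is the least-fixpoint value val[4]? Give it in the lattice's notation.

Iteration log — 21 steps:
  step 1. node 0  ⊔preds=[-4,1]  new=[-4,1]  old=⊥  +wl: 
  step 2. node 1  ⊔preds=[-4,1]  new=[-2,3]  old=⊥  +wl: 
  step 3. node 2  ⊔preds=⊥  new=[-4,1]  stable
  step 4. node 3  ⊔preds=⊥  new=⊥  stable
  step 5. node 4  ⊔preds=[-2,3]  new=[-2,3]  old=[3,3]  +wl: 
  step 6. node 5  ⊔preds=[-4,3]  new=[-5,2]  old=⊥  +wl: 
  step 7. node 6  ⊔preds=[-4,1]  new=[-5,3]  old=⊥  +wl: 2,4
  step 8. node 7  ⊔preds=[-4,1]  new=[1,4]  old=⊥  +wl: 3,6
  step 9. node 2  ⊔preds=[-5,3]  new=[-4,5]  old=[-4,1]  +wl: 0,7
  step 10. node 4  ⊔preds=[-5,3]  new=[-5,3]  old=[-2,3]  +wl: 5
  step 11. node 3  ⊔preds=[1,4]  new=[1,4]  old=⊥  +wl: 
  step 12. node 6  ⊔preds=[-4,5]  new=[-5,5]  old=[-5,3]  +wl: 2,4
  step 13. node 0  ⊔preds=[-4,5]  new=[-4,5]  old=[-4,1]  +wl: 1,6
  step 14. node 7  ⊔preds=[-4,5]  new=[1,4]  stable
  step 15. node 5  ⊔preds=[-5,5]  new=[-5,4]  old=[-5,2]  +wl: 
  step 16. node 2  ⊔preds=[-5,5]  new=[-4,5]  stable
  step 17. node 4  ⊔preds=[-5,5]  new=[-5,5]  old=[-5,3]  +wl: 5
  step 18. node 1  ⊔preds=[-4,5]  new=[-2,5]  old=[-2,3]  +wl: 4
  step 19. node 6  ⊔preds=[-4,5]  new=[-5,5]  stable
  step 20. node 5  ⊔preds=[-5,5]  new=[-5,4]  stable
  step 21. node 4  ⊔preds=[-5,5]  new=[-5,5]  stable

Least fixpoint reached:
  node 0: [-4,5]
  node 1: [-2,5]
  node 2: [-4,5]
  node 3: [1,4]
  node 4: [-5,5]
  node 5: [-5,4]
  node 6: [-5,5]
  node 7: [1,4]

[-5,5]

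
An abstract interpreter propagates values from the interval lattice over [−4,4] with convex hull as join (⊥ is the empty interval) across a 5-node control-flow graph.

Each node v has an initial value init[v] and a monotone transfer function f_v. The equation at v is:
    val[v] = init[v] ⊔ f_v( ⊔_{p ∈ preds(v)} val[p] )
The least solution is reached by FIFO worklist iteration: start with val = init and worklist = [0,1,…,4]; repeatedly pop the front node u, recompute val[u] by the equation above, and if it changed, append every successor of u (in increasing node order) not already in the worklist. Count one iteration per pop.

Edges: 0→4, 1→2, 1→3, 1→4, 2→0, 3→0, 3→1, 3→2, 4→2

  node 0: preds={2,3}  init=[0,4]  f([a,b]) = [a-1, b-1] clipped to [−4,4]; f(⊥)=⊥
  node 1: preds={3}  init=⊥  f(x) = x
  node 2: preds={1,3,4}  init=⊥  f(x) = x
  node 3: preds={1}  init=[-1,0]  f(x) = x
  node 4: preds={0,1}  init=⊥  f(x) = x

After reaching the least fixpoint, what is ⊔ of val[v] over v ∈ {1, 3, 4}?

[-4,4]

Trace (14 dequeues):
  [1] u=0 | in [-1,0] | out [-2,4] | prev [0,4] | push {}
  [2] u=1 | in [-1,0] | out [-1,0] | prev ⊥ | push {}
  [3] u=2 | in [-1,0] | out [-1,0] | prev ⊥ | push {0}
  [4] u=3 | in [-1,0] | out [-1,0] | ==
  [5] u=4 | in [-2,4] | out [-2,4] | prev ⊥ | push {2}
  [6] u=0 | in [-1,0] | out [-2,4] | ==
  [7] u=2 | in [-2,4] | out [-2,4] | prev [-1,0] | push {0}
  [8] u=0 | in [-2,4] | out [-3,4] | prev [-2,4] | push {4}
  [9] u=4 | in [-3,4] | out [-3,4] | prev [-2,4] | push {2}
  [10] u=2 | in [-3,4] | out [-3,4] | prev [-2,4] | push {0}
  [11] u=0 | in [-3,4] | out [-4,4] | prev [-3,4] | push {4}
  [12] u=4 | in [-4,4] | out [-4,4] | prev [-3,4] | push {2}
  [13] u=2 | in [-4,4] | out [-4,4] | prev [-3,4] | push {0}
  [14] u=0 | in [-4,4] | out [-4,4] | ==

Converged values:
  [0] [-4,4]
  [1] [-1,0]
  [2] [-4,4]
  [3] [-1,0]
  [4] [-4,4]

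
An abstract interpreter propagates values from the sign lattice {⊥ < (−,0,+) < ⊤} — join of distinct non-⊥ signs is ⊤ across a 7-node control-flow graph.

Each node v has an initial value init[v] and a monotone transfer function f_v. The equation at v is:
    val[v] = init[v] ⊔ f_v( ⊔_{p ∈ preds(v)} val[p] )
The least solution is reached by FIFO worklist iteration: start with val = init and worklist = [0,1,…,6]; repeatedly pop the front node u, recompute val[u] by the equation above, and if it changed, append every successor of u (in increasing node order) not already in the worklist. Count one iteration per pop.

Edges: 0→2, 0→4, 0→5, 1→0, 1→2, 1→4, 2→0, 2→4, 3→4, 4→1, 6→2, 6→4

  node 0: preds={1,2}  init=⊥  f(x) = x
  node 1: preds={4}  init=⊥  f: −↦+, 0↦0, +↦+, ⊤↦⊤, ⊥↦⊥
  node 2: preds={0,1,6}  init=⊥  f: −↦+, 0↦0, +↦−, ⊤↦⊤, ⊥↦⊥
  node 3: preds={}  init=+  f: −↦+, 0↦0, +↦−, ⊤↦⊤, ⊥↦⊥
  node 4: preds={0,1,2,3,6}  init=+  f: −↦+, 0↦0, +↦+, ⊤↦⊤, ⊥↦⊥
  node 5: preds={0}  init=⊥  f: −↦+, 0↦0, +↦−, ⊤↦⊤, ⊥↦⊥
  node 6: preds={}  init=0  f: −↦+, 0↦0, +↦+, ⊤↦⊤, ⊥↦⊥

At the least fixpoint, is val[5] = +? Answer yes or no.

Worklist (13 pops):
  #1 pop 0: in=⊥ → ⊥ (no change)
  #2 pop 1: in=+ → + (was ⊥); enqueue [0]
  #3 pop 2: in=⊤ → ⊤ (was ⊥); enqueue []
  #4 pop 3: in=⊥ → + (no change)
  #5 pop 4: in=⊤ → ⊤ (was +); enqueue [1]
  #6 pop 5: in=⊥ → ⊥ (no change)
  #7 pop 6: in=⊥ → 0 (no change)
  #8 pop 0: in=⊤ → ⊤ (was ⊥); enqueue [2,4,5]
  #9 pop 1: in=⊤ → ⊤ (was +); enqueue [0]
  #10 pop 2: in=⊤ → ⊤ (no change)
  #11 pop 4: in=⊤ → ⊤ (no change)
  #12 pop 5: in=⊤ → ⊤ (was ⊥); enqueue []
  #13 pop 0: in=⊤ → ⊤ (no change)

Fixpoint:
  val[0] = ⊤
  val[1] = ⊤
  val[2] = ⊤
  val[3] = +
  val[4] = ⊤
  val[5] = ⊤
  val[6] = 0

no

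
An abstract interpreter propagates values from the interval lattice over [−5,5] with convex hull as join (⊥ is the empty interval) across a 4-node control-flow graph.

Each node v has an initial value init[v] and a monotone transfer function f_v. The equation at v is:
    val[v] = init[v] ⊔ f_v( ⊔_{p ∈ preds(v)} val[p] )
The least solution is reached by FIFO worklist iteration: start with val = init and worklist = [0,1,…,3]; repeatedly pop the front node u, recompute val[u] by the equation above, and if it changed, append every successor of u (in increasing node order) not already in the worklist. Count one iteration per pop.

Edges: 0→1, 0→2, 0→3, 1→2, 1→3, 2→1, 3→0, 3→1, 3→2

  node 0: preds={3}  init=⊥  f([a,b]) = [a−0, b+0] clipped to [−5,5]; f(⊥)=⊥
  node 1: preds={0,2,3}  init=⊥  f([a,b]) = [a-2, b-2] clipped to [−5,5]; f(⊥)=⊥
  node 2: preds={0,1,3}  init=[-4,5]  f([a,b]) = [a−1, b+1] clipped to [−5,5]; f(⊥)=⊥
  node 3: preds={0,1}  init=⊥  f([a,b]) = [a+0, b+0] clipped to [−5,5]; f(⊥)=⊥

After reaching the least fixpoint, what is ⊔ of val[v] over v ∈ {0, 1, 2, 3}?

Iteration log — 9 steps:
  step 1. node 0  ⊔preds=⊥  new=⊥  stable
  step 2. node 1  ⊔preds=[-4,5]  new=[-5,3]  old=⊥  +wl: 
  step 3. node 2  ⊔preds=[-5,3]  new=[-5,5]  old=[-4,5]  +wl: 1
  step 4. node 3  ⊔preds=[-5,3]  new=[-5,3]  old=⊥  +wl: 0,2
  step 5. node 1  ⊔preds=[-5,5]  new=[-5,3]  stable
  step 6. node 0  ⊔preds=[-5,3]  new=[-5,3]  old=⊥  +wl: 1,3
  step 7. node 2  ⊔preds=[-5,3]  new=[-5,5]  stable
  step 8. node 1  ⊔preds=[-5,5]  new=[-5,3]  stable
  step 9. node 3  ⊔preds=[-5,3]  new=[-5,3]  stable

Least fixpoint reached:
  node 0: [-5,3]
  node 1: [-5,3]
  node 2: [-5,5]
  node 3: [-5,3]

[-5,5]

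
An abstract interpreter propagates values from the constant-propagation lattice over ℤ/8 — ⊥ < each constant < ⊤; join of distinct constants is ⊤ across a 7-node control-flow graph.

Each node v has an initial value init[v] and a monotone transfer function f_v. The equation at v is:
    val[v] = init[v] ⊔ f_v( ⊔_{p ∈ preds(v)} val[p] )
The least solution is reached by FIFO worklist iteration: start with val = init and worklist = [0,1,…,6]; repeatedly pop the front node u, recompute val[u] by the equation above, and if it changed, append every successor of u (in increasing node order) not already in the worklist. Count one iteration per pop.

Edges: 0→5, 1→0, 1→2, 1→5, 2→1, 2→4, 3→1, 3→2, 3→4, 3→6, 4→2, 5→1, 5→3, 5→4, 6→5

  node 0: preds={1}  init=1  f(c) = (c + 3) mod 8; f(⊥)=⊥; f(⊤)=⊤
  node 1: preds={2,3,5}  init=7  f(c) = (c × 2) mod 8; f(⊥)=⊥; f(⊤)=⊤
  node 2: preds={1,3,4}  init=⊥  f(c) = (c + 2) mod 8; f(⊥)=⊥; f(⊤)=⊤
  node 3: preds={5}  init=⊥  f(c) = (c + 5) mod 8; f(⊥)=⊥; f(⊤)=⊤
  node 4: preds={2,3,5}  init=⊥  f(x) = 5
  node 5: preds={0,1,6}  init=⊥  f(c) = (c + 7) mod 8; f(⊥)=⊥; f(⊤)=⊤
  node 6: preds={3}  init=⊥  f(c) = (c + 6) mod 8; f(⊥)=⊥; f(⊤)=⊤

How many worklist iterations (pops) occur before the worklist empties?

Trace (17 dequeues):
  [1] u=0 | in 7 | out ⊤ | prev 1 | push {}
  [2] u=1 | in ⊥ | out 7 | ==
  [3] u=2 | in 7 | out 1 | prev ⊥ | push {1}
  [4] u=3 | in ⊥ | out ⊥ | ==
  [5] u=4 | in 1 | out 5 | prev ⊥ | push {2}
  [6] u=5 | in ⊤ | out ⊤ | prev ⊥ | push {3,4}
  [7] u=6 | in ⊥ | out ⊥ | ==
  [8] u=1 | in ⊤ | out ⊤ | prev 7 | push {0,5}
  [9] u=2 | in ⊤ | out ⊤ | prev 1 | push {1}
  [10] u=3 | in ⊤ | out ⊤ | prev ⊥ | push {2,6}
  [11] u=4 | in ⊤ | out 5 | ==
  [12] u=0 | in ⊤ | out ⊤ | ==
  [13] u=5 | in ⊤ | out ⊤ | ==
  [14] u=1 | in ⊤ | out ⊤ | ==
  [15] u=2 | in ⊤ | out ⊤ | ==
  [16] u=6 | in ⊤ | out ⊤ | prev ⊥ | push {5}
  [17] u=5 | in ⊤ | out ⊤ | ==

Converged values:
  [0] ⊤
  [1] ⊤
  [2] ⊤
  [3] ⊤
  [4] 5
  [5] ⊤
  [6] ⊤

17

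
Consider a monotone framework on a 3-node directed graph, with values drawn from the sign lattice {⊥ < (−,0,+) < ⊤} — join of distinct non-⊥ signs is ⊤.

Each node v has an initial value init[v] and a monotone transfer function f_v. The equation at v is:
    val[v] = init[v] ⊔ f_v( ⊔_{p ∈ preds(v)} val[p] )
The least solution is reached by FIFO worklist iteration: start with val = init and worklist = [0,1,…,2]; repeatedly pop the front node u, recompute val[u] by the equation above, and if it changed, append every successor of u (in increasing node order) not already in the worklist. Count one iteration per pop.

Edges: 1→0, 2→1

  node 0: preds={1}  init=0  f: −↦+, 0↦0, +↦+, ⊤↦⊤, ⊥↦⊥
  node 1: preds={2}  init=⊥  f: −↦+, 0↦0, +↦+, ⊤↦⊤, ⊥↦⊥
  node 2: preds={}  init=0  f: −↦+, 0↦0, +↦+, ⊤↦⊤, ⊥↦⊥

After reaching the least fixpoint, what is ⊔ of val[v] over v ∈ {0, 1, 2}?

0

Iteration log — 4 steps:
  step 1. node 0  ⊔preds=⊥  new=0  stable
  step 2. node 1  ⊔preds=0  new=0  old=⊥  +wl: 0
  step 3. node 2  ⊔preds=⊥  new=0  stable
  step 4. node 0  ⊔preds=0  new=0  stable

Least fixpoint reached:
  node 0: 0
  node 1: 0
  node 2: 0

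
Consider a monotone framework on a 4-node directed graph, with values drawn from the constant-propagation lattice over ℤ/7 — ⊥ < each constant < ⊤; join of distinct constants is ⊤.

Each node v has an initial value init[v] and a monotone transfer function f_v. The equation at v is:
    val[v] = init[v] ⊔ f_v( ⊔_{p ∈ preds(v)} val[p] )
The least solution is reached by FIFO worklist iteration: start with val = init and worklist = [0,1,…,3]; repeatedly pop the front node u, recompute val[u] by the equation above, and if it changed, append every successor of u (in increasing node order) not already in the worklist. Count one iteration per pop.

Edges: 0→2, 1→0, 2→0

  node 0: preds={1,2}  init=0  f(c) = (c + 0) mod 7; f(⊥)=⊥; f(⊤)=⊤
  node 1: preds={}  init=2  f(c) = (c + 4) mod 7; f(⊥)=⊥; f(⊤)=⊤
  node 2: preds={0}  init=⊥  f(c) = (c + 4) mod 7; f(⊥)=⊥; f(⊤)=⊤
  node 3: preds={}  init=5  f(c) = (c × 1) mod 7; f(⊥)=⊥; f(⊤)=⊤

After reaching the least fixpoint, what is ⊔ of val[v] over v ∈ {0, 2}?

Iteration log — 5 steps:
  step 1. node 0  ⊔preds=2  new=⊤  old=0  +wl: 
  step 2. node 1  ⊔preds=⊥  new=2  stable
  step 3. node 2  ⊔preds=⊤  new=⊤  old=⊥  +wl: 0
  step 4. node 3  ⊔preds=⊥  new=5  stable
  step 5. node 0  ⊔preds=⊤  new=⊤  stable

Least fixpoint reached:
  node 0: ⊤
  node 1: 2
  node 2: ⊤
  node 3: 5

⊤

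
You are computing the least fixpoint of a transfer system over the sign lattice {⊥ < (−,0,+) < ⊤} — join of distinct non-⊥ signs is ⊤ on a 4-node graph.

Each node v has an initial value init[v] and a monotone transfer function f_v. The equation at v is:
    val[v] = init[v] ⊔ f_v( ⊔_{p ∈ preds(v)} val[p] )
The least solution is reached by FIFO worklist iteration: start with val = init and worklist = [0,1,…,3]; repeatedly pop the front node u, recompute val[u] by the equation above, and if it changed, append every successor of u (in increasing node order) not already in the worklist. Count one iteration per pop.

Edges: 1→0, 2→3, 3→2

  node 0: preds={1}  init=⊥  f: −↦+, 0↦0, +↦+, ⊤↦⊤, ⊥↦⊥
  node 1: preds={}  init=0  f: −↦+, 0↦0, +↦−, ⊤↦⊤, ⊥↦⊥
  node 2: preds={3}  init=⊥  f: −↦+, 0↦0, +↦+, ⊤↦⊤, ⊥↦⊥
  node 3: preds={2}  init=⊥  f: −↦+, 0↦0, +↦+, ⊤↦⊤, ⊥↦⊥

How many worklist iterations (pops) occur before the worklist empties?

Iteration log — 4 steps:
  step 1. node 0  ⊔preds=0  new=0  old=⊥  +wl: 
  step 2. node 1  ⊔preds=⊥  new=0  stable
  step 3. node 2  ⊔preds=⊥  new=⊥  stable
  step 4. node 3  ⊔preds=⊥  new=⊥  stable

Least fixpoint reached:
  node 0: 0
  node 1: 0
  node 2: ⊥
  node 3: ⊥

4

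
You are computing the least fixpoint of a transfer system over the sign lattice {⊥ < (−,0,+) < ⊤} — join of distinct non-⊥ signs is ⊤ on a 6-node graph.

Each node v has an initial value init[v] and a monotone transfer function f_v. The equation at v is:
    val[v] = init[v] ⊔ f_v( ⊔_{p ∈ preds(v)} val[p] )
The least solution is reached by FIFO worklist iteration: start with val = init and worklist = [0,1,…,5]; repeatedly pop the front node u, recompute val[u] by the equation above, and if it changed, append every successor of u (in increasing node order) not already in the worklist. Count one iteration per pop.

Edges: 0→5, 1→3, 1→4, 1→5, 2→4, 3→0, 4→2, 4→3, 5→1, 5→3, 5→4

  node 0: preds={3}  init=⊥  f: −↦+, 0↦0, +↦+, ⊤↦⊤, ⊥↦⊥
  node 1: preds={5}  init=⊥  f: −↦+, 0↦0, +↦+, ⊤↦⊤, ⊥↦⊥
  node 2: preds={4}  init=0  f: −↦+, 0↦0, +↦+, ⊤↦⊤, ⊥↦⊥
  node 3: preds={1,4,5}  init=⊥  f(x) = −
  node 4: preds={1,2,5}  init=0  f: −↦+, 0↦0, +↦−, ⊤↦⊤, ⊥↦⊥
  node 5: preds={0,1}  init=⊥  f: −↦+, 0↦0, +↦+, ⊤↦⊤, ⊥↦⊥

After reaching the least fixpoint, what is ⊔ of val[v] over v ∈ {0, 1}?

Trace (15 dequeues):
  [1] u=0 | in ⊥ | out ⊥ | ==
  [2] u=1 | in ⊥ | out ⊥ | ==
  [3] u=2 | in 0 | out 0 | ==
  [4] u=3 | in 0 | out − | prev ⊥ | push {0}
  [5] u=4 | in 0 | out 0 | ==
  [6] u=5 | in ⊥ | out ⊥ | ==
  [7] u=0 | in − | out + | prev ⊥ | push {5}
  [8] u=5 | in + | out + | prev ⊥ | push {1,3,4}
  [9] u=1 | in + | out + | prev ⊥ | push {5}
  [10] u=3 | in ⊤ | out − | ==
  [11] u=4 | in ⊤ | out ⊤ | prev 0 | push {2,3}
  [12] u=5 | in + | out + | ==
  [13] u=2 | in ⊤ | out ⊤ | prev 0 | push {4}
  [14] u=3 | in ⊤ | out − | ==
  [15] u=4 | in ⊤ | out ⊤ | ==

Converged values:
  [0] +
  [1] +
  [2] ⊤
  [3] −
  [4] ⊤
  [5] +

+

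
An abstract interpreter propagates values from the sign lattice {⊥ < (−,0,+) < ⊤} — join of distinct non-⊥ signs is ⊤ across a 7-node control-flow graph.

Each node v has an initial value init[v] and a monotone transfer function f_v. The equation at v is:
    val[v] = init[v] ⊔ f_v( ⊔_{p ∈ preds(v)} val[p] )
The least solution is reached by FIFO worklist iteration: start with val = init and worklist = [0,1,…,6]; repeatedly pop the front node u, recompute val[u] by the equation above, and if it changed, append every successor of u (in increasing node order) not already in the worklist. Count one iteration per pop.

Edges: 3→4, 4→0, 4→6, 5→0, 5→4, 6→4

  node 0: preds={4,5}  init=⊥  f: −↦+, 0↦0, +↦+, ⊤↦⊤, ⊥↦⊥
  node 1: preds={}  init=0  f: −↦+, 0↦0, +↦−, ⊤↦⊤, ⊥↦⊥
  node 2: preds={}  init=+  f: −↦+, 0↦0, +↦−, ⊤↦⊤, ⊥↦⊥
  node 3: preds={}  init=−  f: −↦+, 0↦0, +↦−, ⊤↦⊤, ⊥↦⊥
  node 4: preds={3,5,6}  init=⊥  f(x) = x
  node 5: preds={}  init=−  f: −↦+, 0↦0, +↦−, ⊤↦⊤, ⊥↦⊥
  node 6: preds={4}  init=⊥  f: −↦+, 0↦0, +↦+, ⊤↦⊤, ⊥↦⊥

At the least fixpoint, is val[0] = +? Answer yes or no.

no

Iteration log — 12 steps:
  step 1. node 0  ⊔preds=−  new=+  old=⊥  +wl: 
  step 2. node 1  ⊔preds=⊥  new=0  stable
  step 3. node 2  ⊔preds=⊥  new=+  stable
  step 4. node 3  ⊔preds=⊥  new=−  stable
  step 5. node 4  ⊔preds=−  new=−  old=⊥  +wl: 0
  step 6. node 5  ⊔preds=⊥  new=−  stable
  step 7. node 6  ⊔preds=−  new=+  old=⊥  +wl: 4
  step 8. node 0  ⊔preds=−  new=+  stable
  step 9. node 4  ⊔preds=⊤  new=⊤  old=−  +wl: 0,6
  step 10. node 0  ⊔preds=⊤  new=⊤  old=+  +wl: 
  step 11. node 6  ⊔preds=⊤  new=⊤  old=+  +wl: 4
  step 12. node 4  ⊔preds=⊤  new=⊤  stable

Least fixpoint reached:
  node 0: ⊤
  node 1: 0
  node 2: +
  node 3: −
  node 4: ⊤
  node 5: −
  node 6: ⊤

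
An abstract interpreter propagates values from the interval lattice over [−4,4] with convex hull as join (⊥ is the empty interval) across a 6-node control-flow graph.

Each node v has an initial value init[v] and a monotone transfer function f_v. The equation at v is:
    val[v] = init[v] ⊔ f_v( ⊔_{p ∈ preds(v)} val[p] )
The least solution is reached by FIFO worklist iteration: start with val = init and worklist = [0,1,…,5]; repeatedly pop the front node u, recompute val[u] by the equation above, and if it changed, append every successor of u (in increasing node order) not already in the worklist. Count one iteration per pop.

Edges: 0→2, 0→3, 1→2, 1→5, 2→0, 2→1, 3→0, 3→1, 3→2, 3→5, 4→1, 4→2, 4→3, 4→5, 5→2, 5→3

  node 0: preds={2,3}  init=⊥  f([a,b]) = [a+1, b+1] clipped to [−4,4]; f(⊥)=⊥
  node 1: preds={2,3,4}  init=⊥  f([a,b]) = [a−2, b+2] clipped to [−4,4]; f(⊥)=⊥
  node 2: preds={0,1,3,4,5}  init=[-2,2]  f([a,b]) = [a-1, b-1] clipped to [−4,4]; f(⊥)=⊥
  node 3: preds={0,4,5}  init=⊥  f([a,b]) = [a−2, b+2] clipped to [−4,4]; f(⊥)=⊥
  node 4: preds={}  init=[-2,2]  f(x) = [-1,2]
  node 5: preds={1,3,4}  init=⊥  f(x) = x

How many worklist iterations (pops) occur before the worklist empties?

Worklist (10 pops):
  #1 pop 0: in=[-2,2] → [-1,3] (was ⊥); enqueue []
  #2 pop 1: in=[-2,2] → [-4,4] (was ⊥); enqueue []
  #3 pop 2: in=[-4,4] → [-4,3] (was [-2,2]); enqueue [0,1]
  #4 pop 3: in=[-2,3] → [-4,4] (was ⊥); enqueue [2]
  #5 pop 4: in=⊥ → [-2,2] (no change)
  #6 pop 5: in=[-4,4] → [-4,4] (was ⊥); enqueue [3]
  #7 pop 0: in=[-4,4] → [-3,4] (was [-1,3]); enqueue []
  #8 pop 1: in=[-4,4] → [-4,4] (no change)
  #9 pop 2: in=[-4,4] → [-4,3] (no change)
  #10 pop 3: in=[-4,4] → [-4,4] (no change)

Fixpoint:
  val[0] = [-3,4]
  val[1] = [-4,4]
  val[2] = [-4,3]
  val[3] = [-4,4]
  val[4] = [-2,2]
  val[5] = [-4,4]

10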